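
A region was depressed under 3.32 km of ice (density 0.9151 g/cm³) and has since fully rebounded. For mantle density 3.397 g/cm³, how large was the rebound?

0.894 km

Removing the load lets mantle flow back in; uplift u satisfies ρ_ice t = ρ_m u.
u = t ρ_ice/ρ_m = 3.32 km × 0.9151/3.397 = 0.894 km.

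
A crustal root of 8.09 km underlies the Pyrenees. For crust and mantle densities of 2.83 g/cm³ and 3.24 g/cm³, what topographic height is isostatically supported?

1.17 km

For local isostatic compensation: ρ_c h = (ρ_m − ρ_c) r.
h = r (ρ_m − ρ_c) / ρ_c = 8.09 km × (3.24 − 2.83) / 2.83 = 1.17 km.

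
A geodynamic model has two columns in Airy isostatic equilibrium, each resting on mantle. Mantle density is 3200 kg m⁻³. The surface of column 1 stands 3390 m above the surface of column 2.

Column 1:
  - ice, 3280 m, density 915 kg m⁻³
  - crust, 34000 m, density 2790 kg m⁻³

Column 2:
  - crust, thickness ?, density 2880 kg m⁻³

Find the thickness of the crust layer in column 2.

Take the compensation level at the base of the deeper column (depth z_c below the surface of column 1) and equate Σ ρ_i t_i down to z_c; mantle fills any gap and the z_c terms cancel.
Column 1: 3280×915 + 34000×2790 + (z_c − 37280)×3200
Column 2: 3390×0 + x×2880 + (z_c − 3390 − 0 − x)×3200
The z_c×3200 term appears on both sides and cancels. Collect the known terms of each column as K = Σ(ρt)_known − 3200 × (depth of known layers): K_1 = 97861200 − 3200×37280 = −21434800; K_2 = 0 − 3200×(3390 + 0) = −10848000.
Balance: K_1 = K_2 − x×(3200 − 2880), so x = (K_2 − K_1)/(3200 − 2880) = 10586800/320 = 33100 m.

33100 m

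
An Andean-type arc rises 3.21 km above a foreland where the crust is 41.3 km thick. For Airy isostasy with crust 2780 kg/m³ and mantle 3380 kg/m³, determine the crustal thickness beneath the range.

59.4 km

Root depth r = h ρ_c / (ρ_m − ρ_c) = 3.21 km × 2780 / 600 = 14.87 km.
Total thickness = T + h + r = 41.3 km + 3.21 km + 14.87 km = 59.4 km.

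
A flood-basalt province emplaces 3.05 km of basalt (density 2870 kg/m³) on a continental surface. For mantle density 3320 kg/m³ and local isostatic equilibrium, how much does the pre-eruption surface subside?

Subaerial loading: s = t ρ_load / ρ_m.
s = 3.05 km × 2870/3320 = 2.64 km.

2.64 km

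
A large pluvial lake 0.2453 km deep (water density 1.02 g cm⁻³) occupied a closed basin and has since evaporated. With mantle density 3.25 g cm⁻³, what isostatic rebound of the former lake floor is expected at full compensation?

0.077 km

u = d ρ_w/ρ_m = 0.2453 km × 1.02/3.25 = 0.077 km.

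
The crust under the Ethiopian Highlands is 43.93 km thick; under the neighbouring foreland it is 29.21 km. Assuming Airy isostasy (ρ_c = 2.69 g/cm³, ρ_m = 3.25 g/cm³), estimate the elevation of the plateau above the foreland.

Excess crust Δ = 43.93 km − 29.21 km = 14.72 km, split between elevation h and root r with h + r = Δ.
Airy balance ρ_c h = (ρ_m − ρ_c) r gives r = h ρ_c/(ρ_m − ρ_c), so h (1 + ρ_c/(ρ_m − ρ_c)) = Δ, i.e. h = Δ (ρ_m − ρ_c)/ρ_m.
h = 14.72 km × 0.56/3.25 = 2.54 km.

2.54 km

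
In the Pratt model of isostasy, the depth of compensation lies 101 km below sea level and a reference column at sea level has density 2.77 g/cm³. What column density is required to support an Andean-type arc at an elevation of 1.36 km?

Pratt balance: ρ_ref D = ρ (D + h).
ρ = ρ_ref D/(D + h) = 2.77 × 101 km/(101 km + 1.36 km) = 2.73 g/cm³.

2.73 g/cm³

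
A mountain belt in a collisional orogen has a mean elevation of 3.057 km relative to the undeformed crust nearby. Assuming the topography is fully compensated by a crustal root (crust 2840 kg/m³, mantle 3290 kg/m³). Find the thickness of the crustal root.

19.3 km

In Airy isostatic equilibrium: the weight of the topography is balanced by the buoyancy of the root, ρ_c h = (ρ_m − ρ_c) r.
r = h · ρ_c / (ρ_m − ρ_c) = 3.057 km × 2840 / (3290 − 2840) = 19.3 km.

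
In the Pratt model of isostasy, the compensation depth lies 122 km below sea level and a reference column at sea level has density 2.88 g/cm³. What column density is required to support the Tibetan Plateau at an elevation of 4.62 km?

Pratt balance: ρ_ref D = ρ (D + h).
ρ = ρ_ref D/(D + h) = 2.88 × 122 km/(122 km + 4.62 km) = 2.77 g/cm³.

2.77 g/cm³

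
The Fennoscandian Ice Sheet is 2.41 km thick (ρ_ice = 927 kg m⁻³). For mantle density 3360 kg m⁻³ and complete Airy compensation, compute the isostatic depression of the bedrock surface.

0.665 km

Balancing pressure at the compensation depth: the ice load ρ_ice t is balanced by mantle displaced below, ρ_m s.
s = t ρ_ice / ρ_m = 2.41 km × 927/3360 = 0.665 km.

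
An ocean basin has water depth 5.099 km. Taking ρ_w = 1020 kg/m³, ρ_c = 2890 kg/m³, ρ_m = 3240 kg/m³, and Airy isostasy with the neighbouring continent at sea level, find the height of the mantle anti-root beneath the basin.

27.2 km

In Airy isostatic equilibrium: replacing crust with seawater at the top is compensated by replacing crust with mantle at the base: d (ρ_c − ρ_w) = a (ρ_m − ρ_c).
a = d (ρ_c − ρ_w)/(ρ_m − ρ_c) = 5.099 km × 1870/350 = 27.2 km.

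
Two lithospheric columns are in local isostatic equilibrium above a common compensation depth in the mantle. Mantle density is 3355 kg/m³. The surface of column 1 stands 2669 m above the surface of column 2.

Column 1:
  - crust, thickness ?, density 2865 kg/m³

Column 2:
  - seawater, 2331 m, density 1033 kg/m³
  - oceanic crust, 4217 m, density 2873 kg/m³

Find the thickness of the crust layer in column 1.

Take the compensation level at the base of the deeper column (depth z_c below the surface of column 1) and equate Σ ρ_i t_i down to z_c; mantle fills any gap and the z_c terms cancel.
Column 1: x×2865 + (z_c − 0 − x)×3355
Column 2: 2669×0 + 2331×1033 + 4217×2873 + (z_c − 2669 − 6548)×3355
The z_c×3355 term appears on both sides and cancels. Collect the known terms of each column as K = Σ(ρt)_known − 3355 × (depth of known layers): K_1 = 0 − 3355×0 = 0; K_2 = 14523364 − 3355×(2669 + 6548) = −16399671.
Balance: K_1 − x×(3355 − 2865) = K_2, so x = (K_1 − K_2)/(3355 − 2865) = 16399700/490 = 33500 m.

33500 m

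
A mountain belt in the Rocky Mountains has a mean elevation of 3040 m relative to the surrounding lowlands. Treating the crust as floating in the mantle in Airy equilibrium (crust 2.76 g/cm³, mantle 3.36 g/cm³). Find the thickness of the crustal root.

14000 m

In Airy isostatic equilibrium: the weight of the topography is balanced by the buoyancy of the root, ρ_c h = (ρ_m − ρ_c) r.
r = h · ρ_c / (ρ_m − ρ_c) = 3040 m × 2.76 / (3.36 − 2.76) = 14000 m.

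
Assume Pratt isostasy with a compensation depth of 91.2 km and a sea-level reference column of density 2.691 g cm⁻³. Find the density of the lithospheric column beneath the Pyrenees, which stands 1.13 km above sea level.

2.66 g cm⁻³

Pratt balance: ρ_ref D = ρ (D + h).
ρ = ρ_ref D/(D + h) = 2.691 × 91.2 km/(91.2 km + 1.13 km) = 2.66 g cm⁻³.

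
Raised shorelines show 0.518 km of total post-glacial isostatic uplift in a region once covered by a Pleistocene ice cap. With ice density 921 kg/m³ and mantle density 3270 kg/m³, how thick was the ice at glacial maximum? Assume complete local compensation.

u = t ρ_ice/ρ_m → t = u ρ_m/ρ_ice = 0.518 km × 3270/921 = 1.84 km.

1.84 km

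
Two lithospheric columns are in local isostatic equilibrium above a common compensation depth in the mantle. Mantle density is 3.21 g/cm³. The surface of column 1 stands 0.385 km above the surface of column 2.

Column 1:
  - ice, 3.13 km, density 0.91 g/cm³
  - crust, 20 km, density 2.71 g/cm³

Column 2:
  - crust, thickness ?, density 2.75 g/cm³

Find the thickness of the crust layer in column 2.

34.7 km

Take the compensation level at the base of the deeper column (depth z_c below the surface of column 1) and equate Σ ρ_i t_i down to z_c; mantle fills any gap and the z_c terms cancel.
Column 1: 3.13×0.91 + 20×2.71 + (z_c − 23.13)×3.21
Column 2: 0.385×0 + x×2.75 + (z_c − 0.385 − 0 − x)×3.21
The z_c×3.21 term appears on both sides and cancels. Collect the known terms of each column as K = Σ(ρt)_known − 3.21 × (depth of known layers): K_1 = 57.0483 − 3.21×23.13 = −17.199; K_2 = 0 − 3.21×(0.385 + 0) = −1.23585.
Balance: K_1 = K_2 − x×(3.21 − 2.75), so x = (K_2 − K_1)/(3.21 − 2.75) = 15.9631/0.46 = 34.7 km.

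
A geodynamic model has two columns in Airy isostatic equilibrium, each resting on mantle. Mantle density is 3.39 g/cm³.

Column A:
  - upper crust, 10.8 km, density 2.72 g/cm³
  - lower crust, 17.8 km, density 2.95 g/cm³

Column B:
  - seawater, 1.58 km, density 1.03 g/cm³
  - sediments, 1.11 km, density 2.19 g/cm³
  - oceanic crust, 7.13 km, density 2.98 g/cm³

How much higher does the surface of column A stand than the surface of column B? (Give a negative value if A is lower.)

For any compensation level in the mantle, the mantle terms cancel and isostasy reduces to e = (Σt_A − Σt_B) − (Σ(ρt)_A − Σ(ρt)_B) / ρ_m.
Σt_A = 28.6 km; Σt_B = 9.82 km; Σ(ρt)_A = 81.886; Σ(ρt)_B = 25.3057 (in km·g/cm³).
e = (28.6 − 9.82) − (81.886 − 25.3057) / 3.39 = 2.09 km.

2.09 km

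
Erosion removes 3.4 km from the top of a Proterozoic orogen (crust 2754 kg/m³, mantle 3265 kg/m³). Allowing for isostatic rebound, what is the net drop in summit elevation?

0.532 km

Rebound u = e ρ_c/ρ_m = 3.4 km × 2754/3265 = 2.868 km.
Net surface drop = e − u = 3.4 km − 2.868 km = e (ρ_m − ρ_c)/ρ_m = 0.532 km.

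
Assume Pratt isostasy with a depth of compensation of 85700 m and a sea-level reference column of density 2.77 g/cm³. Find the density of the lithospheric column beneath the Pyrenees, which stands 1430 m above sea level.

Pratt balance: ρ_ref D = ρ (D + h).
ρ = ρ_ref D/(D + h) = 2.77 × 85700 m/(85700 m + 1430 m) = 2.72 g/cm³.

2.72 g/cm³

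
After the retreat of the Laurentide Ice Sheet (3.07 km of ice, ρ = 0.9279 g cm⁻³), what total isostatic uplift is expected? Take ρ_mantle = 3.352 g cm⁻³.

Removing the load lets mantle flow back in; uplift u satisfies ρ_ice t = ρ_m u.
u = t ρ_ice/ρ_m = 3.07 km × 0.9279/3.352 = 0.85 km.

0.85 km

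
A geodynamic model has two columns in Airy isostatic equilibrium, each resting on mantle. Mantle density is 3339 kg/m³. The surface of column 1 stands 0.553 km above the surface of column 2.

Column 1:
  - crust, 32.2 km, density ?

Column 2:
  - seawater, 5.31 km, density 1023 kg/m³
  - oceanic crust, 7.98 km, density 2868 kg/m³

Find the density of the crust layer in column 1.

Take the compensation level at the base of the deeper column (depth z_c below the surface of column 1) and equate Σ ρ_i t_i down to z_c; mantle fills any gap and the z_c terms cancel.
Column 1: 32.2×ρ + (z_c − 32.2)×3339
Column 2: 0.553×0 + 5.31×1023 + 7.98×2868 + (z_c − 0.553 − 13.29)×3339
The z_c×3339 term appears on both sides and cancels. Collect the known terms of each column as K = Σ(ρt)_known − 3339 × (depth of known layers): K_1 = 0 − 3339×32.2 = −107515.8; K_2 = 28318.77 − 3339×(0.553 + 13.29) = −17903.007.
Balance: K_1 + 32.2×ρ = K_2, so ρ = (K_2 − K_1)/32.2 = 89612.8/32.2 = 2780 kg/m³.

2780 kg/m³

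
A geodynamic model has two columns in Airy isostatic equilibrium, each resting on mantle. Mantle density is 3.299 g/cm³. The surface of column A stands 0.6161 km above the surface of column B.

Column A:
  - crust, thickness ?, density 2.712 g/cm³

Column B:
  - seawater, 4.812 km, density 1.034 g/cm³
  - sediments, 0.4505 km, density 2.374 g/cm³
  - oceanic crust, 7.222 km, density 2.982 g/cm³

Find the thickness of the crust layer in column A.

Take the compensation level at the base of the deeper column (depth z_c below the surface of column A) and equate Σ ρ_i t_i down to z_c; mantle fills any gap and the z_c terms cancel.
Column A: x×2.712 + (z_c − 0 − x)×3.299
Column B: 0.6161×0 + 4.812×1.034 + 0.4505×2.374 + 7.222×2.982 + (z_c − 0.6161 − 12.4845)×3.299
The z_c×3.299 term appears on both sides and cancels. Collect the known terms of each column as K = Σ(ρt)_known − 3.299 × (depth of known layers): K_A = 0 − 3.299×0 = 0; K_B = 27.581099 − 3.299×(0.6161 + 12.4845) = −15.6377804.
Balance: K_A − x×(3.299 − 2.712) = K_B, so x = (K_A − K_B)/(3.299 − 2.712) = 15.6378/0.587 = 26.6 km.

26.6 km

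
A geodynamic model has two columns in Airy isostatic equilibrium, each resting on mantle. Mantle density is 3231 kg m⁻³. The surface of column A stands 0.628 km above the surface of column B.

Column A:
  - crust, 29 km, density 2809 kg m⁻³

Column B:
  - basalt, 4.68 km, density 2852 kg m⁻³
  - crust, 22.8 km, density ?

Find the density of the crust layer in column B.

Take the compensation level at the base of the deeper column (depth z_c below the surface of column A) and equate Σ ρ_i t_i down to z_c; mantle fills any gap and the z_c terms cancel.
Column A: 29×2809 + (z_c − 29)×3231
Column B: 0.628×0 + 4.68×2852 + 22.8×ρ + (z_c − 0.628 − 27.48)×3231
The z_c×3231 term appears on both sides and cancels. Collect the known terms of each column as K = Σ(ρt)_known − 3231 × (depth of known layers): K_A = 81461 − 3231×29 = −12238; K_B = 13347.36 − 3231×(0.628 + 27.48) = −77469.588.
Balance: K_A = K_B + 22.8×ρ, so ρ = (K_A − K_B)/22.8 = 65231.6/22.8 = 2860 kg m⁻³.

2860 kg m⁻³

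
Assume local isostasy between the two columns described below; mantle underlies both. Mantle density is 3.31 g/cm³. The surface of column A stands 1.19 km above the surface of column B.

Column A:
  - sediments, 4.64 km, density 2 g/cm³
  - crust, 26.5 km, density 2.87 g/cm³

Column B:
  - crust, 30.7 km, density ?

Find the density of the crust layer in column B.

2.86 g/cm³

Take the compensation level at the base of the deeper column (depth z_c below the surface of column A) and equate Σ ρ_i t_i down to z_c; mantle fills any gap and the z_c terms cancel.
Column A: 4.64×2 + 26.5×2.87 + (z_c − 31.14)×3.31
Column B: 1.19×0 + 30.7×ρ + (z_c − 1.19 − 30.7)×3.31
The z_c×3.31 term appears on both sides and cancels. Collect the known terms of each column as K = Σ(ρt)_known − 3.31 × (depth of known layers): K_A = 85.335 − 3.31×31.14 = −17.7384; K_B = 0 − 3.31×(1.19 + 30.7) = −105.5559.
Balance: K_A = K_B + 30.7×ρ, so ρ = (K_A − K_B)/30.7 = 87.8175/30.7 = 2.86 g/cm³.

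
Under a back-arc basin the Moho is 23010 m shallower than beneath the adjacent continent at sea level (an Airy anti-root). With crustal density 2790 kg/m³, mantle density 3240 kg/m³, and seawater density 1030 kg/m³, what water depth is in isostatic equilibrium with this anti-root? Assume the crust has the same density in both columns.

5880 m

Replacing a thickness d of crust by seawater at the top must be balanced by replacing crust with mantle at the base: d (ρ_c − ρ_w) = a (ρ_m − ρ_c).
d = a (ρ_m − ρ_c)/(ρ_c − ρ_w) = 23010 m × 450/1760 = 5880 m.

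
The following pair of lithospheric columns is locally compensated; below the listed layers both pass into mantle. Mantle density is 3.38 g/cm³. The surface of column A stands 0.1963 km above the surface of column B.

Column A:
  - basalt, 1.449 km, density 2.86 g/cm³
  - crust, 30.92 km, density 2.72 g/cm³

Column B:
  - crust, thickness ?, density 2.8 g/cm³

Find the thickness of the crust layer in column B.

Take the compensation level at the base of the deeper column (depth z_c below the surface of column A) and equate Σ ρ_i t_i down to z_c; mantle fills any gap and the z_c terms cancel.
Column A: 1.449×2.86 + 30.92×2.72 + (z_c − 32.369)×3.38
Column B: 0.1963×0 + x×2.8 + (z_c − 0.1963 − 0 − x)×3.38
The z_c×3.38 term appears on both sides and cancels. Collect the known terms of each column as K = Σ(ρt)_known − 3.38 × (depth of known layers): K_A = 88.24654 − 3.38×32.369 = −21.16068; K_B = 0 − 3.38×(0.1963 + 0) = −0.663494.
Balance: K_A = K_B − x×(3.38 − 2.8), so x = (K_B − K_A)/(3.38 − 2.8) = 20.4972/0.58 = 35.3 km.

35.3 km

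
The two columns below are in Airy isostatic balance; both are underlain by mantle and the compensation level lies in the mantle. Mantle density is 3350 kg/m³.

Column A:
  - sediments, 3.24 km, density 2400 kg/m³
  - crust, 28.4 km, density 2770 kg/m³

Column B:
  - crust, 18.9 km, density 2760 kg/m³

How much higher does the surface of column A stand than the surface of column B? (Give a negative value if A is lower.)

2.51 km

For any compensation level in the mantle, the mantle terms cancel and isostasy reduces to e = (Σt_A − Σt_B) − (Σ(ρt)_A − Σ(ρt)_B) / ρ_m.
Σt_A = 31.64 km; Σt_B = 18.9 km; Σ(ρt)_A = 86444; Σ(ρt)_B = 52164 (in km·kg/m³).
e = (31.64 − 18.9) − (86444 − 52164) / 3350 = 2.51 km.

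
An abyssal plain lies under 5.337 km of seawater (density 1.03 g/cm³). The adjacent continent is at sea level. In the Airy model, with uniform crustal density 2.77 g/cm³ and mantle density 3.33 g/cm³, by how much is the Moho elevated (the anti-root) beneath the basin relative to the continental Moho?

16.6 km

For local isostatic compensation: replacing crust with seawater at the top is compensated by replacing crust with mantle at the base: d (ρ_c − ρ_w) = a (ρ_m − ρ_c).
a = d (ρ_c − ρ_w)/(ρ_m − ρ_c) = 5.337 km × 1.74/0.56 = 16.6 km.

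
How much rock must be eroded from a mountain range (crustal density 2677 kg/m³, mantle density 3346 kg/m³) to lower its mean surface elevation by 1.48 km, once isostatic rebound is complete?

Net drop Δ = e − u = e − e ρ_c/ρ_m = e (ρ_m − ρ_c)/ρ_m.
e = Δ ρ_m/(ρ_m − ρ_c) = 1.48 km × 3346/669 = 7.4 km.

7.4 km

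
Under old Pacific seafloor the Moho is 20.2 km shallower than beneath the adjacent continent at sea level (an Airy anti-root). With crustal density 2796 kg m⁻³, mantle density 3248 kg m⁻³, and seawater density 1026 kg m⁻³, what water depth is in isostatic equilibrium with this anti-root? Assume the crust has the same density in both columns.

Replacing a thickness d of crust by seawater at the top must be balanced by replacing crust with mantle at the base: d (ρ_c − ρ_w) = a (ρ_m − ρ_c).
d = a (ρ_m − ρ_c)/(ρ_c − ρ_w) = 20.2 km × 452/1770 = 5.16 km.

5.16 km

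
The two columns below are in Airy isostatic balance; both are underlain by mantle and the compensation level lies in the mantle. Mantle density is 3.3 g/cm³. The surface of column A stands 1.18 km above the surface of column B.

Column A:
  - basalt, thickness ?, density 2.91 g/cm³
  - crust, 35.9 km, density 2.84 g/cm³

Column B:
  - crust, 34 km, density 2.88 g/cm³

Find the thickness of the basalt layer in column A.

4.26 km

Take the compensation level at the base of the deeper column (depth z_c below the surface of column A) and equate Σ ρ_i t_i down to z_c; mantle fills any gap and the z_c terms cancel.
Column A: x×2.91 + 35.9×2.84 + (z_c − 35.9 − x)×3.3
Column B: 1.18×0 + 34×2.88 + (z_c − 1.18 − 34)×3.3
The z_c×3.3 term appears on both sides and cancels. Collect the known terms of each column as K = Σ(ρt)_known − 3.3 × (depth of known layers): K_A = 101.956 − 3.3×35.9 = −16.514; K_B = 97.92 − 3.3×(1.18 + 34) = −18.174.
Balance: K_A − x×(3.3 − 2.91) = K_B, so x = (K_A − K_B)/(3.3 − 2.91) = 1.66/0.39 = 4.26 km.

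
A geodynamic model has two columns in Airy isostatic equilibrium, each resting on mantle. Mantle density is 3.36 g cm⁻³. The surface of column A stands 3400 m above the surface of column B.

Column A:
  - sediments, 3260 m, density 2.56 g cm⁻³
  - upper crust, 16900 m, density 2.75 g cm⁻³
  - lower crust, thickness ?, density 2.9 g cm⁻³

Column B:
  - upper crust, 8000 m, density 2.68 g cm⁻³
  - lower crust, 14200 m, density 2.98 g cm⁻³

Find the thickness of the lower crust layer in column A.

Take the compensation level at the base of the deeper column (depth z_c below the surface of column A) and equate Σ ρ_i t_i down to z_c; mantle fills any gap and the z_c terms cancel.
Column A: 3260×2.56 + 16900×2.75 + x×2.9 + (z_c − 20160 − x)×3.36
Column B: 3400×0 + 8000×2.68 + 14200×2.98 + (z_c − 3400 − 22200)×3.36
The z_c×3.36 term appears on both sides and cancels. Collect the known terms of each column as K = Σ(ρt)_known − 3.36 × (depth of known layers): K_A = 54820.6 − 3.36×20160 = −12917; K_B = 63756 − 3.36×(3400 + 22200) = −22260.
Balance: K_A − x×(3.36 − 2.9) = K_B, so x = (K_A − K_B)/(3.36 − 2.9) = 9343/0.46 = 20300 m.

20300 m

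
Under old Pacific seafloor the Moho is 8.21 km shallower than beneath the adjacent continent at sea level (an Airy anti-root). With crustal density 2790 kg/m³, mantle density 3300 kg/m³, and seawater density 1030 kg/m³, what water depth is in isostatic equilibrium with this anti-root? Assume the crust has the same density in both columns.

Replacing a thickness d of crust by seawater at the top must be balanced by replacing crust with mantle at the base: d (ρ_c − ρ_w) = a (ρ_m − ρ_c).
d = a (ρ_m − ρ_c)/(ρ_c − ρ_w) = 8.21 km × 510/1760 = 2.38 km.

2.38 km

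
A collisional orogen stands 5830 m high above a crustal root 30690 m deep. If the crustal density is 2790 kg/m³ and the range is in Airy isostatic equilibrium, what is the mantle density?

Airy balance: ρ_c h = (ρ_m − ρ_c) r → ρ_m = ρ_c (1 + h/r).
ρ_m = 2790 × (1 + 5830 m/30690 m) = 3320 kg/m³.

3320 kg/m³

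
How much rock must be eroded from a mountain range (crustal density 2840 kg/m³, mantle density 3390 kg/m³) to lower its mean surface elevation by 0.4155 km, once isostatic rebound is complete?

Net drop Δ = e − u = e − e ρ_c/ρ_m = e (ρ_m − ρ_c)/ρ_m.
e = Δ ρ_m/(ρ_m − ρ_c) = 0.4155 km × 3390/550 = 2.56 km.

2.56 km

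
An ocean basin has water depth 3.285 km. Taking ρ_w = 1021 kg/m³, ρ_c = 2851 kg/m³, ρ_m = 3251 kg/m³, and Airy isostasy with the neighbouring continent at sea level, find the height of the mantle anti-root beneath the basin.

By Archimedes' principle applied to the lithosphere: replacing crust with seawater at the top is compensated by replacing crust with mantle at the base: d (ρ_c − ρ_w) = a (ρ_m − ρ_c).
a = d (ρ_c − ρ_w)/(ρ_m − ρ_c) = 3.285 km × 1830/400 = 15 km.

15 km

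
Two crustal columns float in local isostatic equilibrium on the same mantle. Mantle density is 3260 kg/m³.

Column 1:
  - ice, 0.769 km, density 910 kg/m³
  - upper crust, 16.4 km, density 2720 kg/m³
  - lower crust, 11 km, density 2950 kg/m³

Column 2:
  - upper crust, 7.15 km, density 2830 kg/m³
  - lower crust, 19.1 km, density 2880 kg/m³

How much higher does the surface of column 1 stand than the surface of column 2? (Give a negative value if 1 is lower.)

1.15 km

For any compensation level in the mantle, the mantle terms cancel and isostasy reduces to e = (Σt_1 − Σt_2) − (Σ(ρt)_1 − Σ(ρt)_2) / ρ_m.
Σt_1 = 28.169 km; Σt_2 = 26.25 km; Σ(ρt)_1 = 77757.79; Σ(ρt)_2 = 75242.5 (in km·kg/m³).
e = (28.169 − 26.25) − (77757.79 − 75242.5) / 3260 = 1.15 km.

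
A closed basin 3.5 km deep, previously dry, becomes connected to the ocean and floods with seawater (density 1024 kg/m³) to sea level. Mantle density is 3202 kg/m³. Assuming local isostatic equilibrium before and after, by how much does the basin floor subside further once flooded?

After flooding the water column is d + s deep. Its weight must equal the weight of mantle displaced by the extra subsidence s: (d + s) ρ_w = s ρ_m.
s = d ρ_w / (ρ_m − ρ_w) = 3.5 km × 1024/(3202 − 1024) = 1.65 km.

1.65 km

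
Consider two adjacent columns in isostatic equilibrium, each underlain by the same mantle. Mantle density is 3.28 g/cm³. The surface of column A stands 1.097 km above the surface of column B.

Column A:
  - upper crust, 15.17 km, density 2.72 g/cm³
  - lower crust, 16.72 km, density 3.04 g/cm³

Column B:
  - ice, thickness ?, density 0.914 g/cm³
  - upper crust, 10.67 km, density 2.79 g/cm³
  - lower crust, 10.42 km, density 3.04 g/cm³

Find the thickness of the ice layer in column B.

Take the compensation level at the base of the deeper column (depth z_c below the surface of column A) and equate Σ ρ_i t_i down to z_c; mantle fills any gap and the z_c terms cancel.
Column A: 15.17×2.72 + 16.72×3.04 + (z_c − 31.89)×3.28
Column B: 1.097×0 + x×0.914 + 10.67×2.79 + 10.42×3.04 + (z_c − 1.097 − 21.09 − x)×3.28
The z_c×3.28 term appears on both sides and cancels. Collect the known terms of each column as K = Σ(ρt)_known − 3.28 × (depth of known layers): K_A = 92.0912 − 3.28×31.89 = −12.508; K_B = 61.4461 − 3.28×(1.097 + 21.09) = −11.32726.
Balance: K_A = K_B − x×(3.28 − 0.914), so x = (K_B − K_A)/(3.28 − 0.914) = 1.18074/2.366 = 0.499 km.

0.499 km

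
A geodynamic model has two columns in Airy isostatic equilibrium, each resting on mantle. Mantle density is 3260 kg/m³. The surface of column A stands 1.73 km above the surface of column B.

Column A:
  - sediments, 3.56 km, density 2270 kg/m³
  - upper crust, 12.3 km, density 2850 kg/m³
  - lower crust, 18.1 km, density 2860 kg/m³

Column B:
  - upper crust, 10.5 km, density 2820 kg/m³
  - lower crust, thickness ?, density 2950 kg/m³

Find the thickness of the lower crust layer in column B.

Take the compensation level at the base of the deeper column (depth z_c below the surface of column A) and equate Σ ρ_i t_i down to z_c; mantle fills any gap and the z_c terms cancel.
Column A: 3.56×2270 + 12.3×2850 + 18.1×2860 + (z_c − 33.96)×3260
Column B: 1.73×0 + 10.5×2820 + x×2950 + (z_c − 1.73 − 10.5 − x)×3260
The z_c×3260 term appears on both sides and cancels. Collect the known terms of each column as K = Σ(ρt)_known − 3260 × (depth of known layers): K_A = 94902.2 − 3260×33.96 = −15807.4; K_B = 29610 − 3260×(1.73 + 10.5) = −10259.8.
Balance: K_A = K_B − x×(3260 − 2950), so x = (K_B − K_A)/(3260 − 2950) = 5547.6/310 = 17.9 km.

17.9 km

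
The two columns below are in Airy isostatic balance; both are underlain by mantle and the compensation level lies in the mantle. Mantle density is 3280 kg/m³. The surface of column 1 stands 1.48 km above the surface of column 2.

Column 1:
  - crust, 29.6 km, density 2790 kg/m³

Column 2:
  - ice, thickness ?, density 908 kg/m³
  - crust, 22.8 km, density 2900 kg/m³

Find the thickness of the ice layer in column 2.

Take the compensation level at the base of the deeper column (depth z_c below the surface of column 1) and equate Σ ρ_i t_i down to z_c; mantle fills any gap and the z_c terms cancel.
Column 1: 29.6×2790 + (z_c − 29.6)×3280
Column 2: 1.48×0 + x×908 + 22.8×2900 + (z_c − 1.48 − 22.8 − x)×3280
The z_c×3280 term appears on both sides and cancels. Collect the known terms of each column as K = Σ(ρt)_known − 3280 × (depth of known layers): K_1 = 82584 − 3280×29.6 = −14504; K_2 = 66120 − 3280×(1.48 + 22.8) = −13518.4.
Balance: K_1 = K_2 − x×(3280 − 908), so x = (K_2 − K_1)/(3280 − 908) = 985.6/2372 = 0.416 km.

0.416 km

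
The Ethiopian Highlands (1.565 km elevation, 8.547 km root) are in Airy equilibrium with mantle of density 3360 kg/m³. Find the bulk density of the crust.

ρ_c h = (ρ_m − ρ_c) r → ρ_c (h + r) = ρ_m r → ρ_c = ρ_m r / (h + r).
ρ_c = 3360 × 8.547 km / (1.565 km + 8.547 km) = 2840 kg/m³.

2840 kg/m³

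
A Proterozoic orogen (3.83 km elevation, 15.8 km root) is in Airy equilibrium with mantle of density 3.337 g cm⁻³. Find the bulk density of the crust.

ρ_c h = (ρ_m − ρ_c) r → ρ_c (h + r) = ρ_m r → ρ_c = ρ_m r / (h + r).
ρ_c = 3.337 × 15.8 km / (3.83 km + 15.8 km) = 2.69 g cm⁻³.

2.69 g cm⁻³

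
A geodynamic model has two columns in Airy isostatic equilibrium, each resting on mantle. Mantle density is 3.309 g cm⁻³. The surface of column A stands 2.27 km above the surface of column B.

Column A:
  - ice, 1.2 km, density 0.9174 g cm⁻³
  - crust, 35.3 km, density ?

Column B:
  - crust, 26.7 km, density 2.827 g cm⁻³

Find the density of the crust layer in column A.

Take the compensation level at the base of the deeper column (depth z_c below the surface of column A) and equate Σ ρ_i t_i down to z_c; mantle fills any gap and the z_c terms cancel.
Column A: 1.2×0.9174 + 35.3×ρ + (z_c − 36.5)×3.309
Column B: 2.27×0 + 26.7×2.827 + (z_c − 2.27 − 26.7)×3.309
The z_c×3.309 term appears on both sides and cancels. Collect the known terms of each column as K = Σ(ρt)_known − 3.309 × (depth of known layers): K_A = 1.10088 − 3.309×36.5 = −119.67762; K_B = 75.4809 − 3.309×(2.27 + 26.7) = −20.38083.
Balance: K_A + 35.3×ρ = K_B, so ρ = (K_B − K_A)/35.3 = 99.2968/35.3 = 2.81 g cm⁻³.

2.81 g cm⁻³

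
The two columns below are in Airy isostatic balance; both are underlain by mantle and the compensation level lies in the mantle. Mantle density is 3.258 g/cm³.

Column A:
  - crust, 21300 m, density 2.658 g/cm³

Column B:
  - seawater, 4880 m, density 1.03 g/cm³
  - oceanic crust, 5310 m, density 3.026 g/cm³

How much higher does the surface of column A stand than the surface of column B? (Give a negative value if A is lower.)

For any compensation level in the mantle, the mantle terms cancel and isostasy reduces to e = (Σt_A − Σt_B) − (Σ(ρt)_A − Σ(ρt)_B) / ρ_m.
Σt_A = 21300 m; Σt_B = 10190 m; Σ(ρt)_A = 56615.4; Σ(ρt)_B = 21094.46 (in m·g/cm³).
e = (21300 − 10190) − (56615.4 − 21094.46) / 3.258 = 207 m.

207 m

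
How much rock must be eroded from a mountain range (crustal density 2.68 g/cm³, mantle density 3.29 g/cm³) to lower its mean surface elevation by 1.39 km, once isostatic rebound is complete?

7.5 km

Net drop Δ = e − u = e − e ρ_c/ρ_m = e (ρ_m − ρ_c)/ρ_m.
e = Δ ρ_m/(ρ_m − ρ_c) = 1.39 km × 3.29/0.61 = 7.5 km.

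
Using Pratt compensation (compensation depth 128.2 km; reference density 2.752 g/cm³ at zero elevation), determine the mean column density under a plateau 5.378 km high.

2.64 g/cm³

Pratt balance: ρ_ref D = ρ (D + h).
ρ = ρ_ref D/(D + h) = 2.752 × 128.2 km/(128.2 km + 5.378 km) = 2.64 g/cm³.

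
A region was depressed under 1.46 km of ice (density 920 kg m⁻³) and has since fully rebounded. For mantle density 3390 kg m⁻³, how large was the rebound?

Removing the load lets mantle flow back in; uplift u satisfies ρ_ice t = ρ_m u.
u = t ρ_ice/ρ_m = 1.46 km × 920/3390 = 0.396 km.

0.396 km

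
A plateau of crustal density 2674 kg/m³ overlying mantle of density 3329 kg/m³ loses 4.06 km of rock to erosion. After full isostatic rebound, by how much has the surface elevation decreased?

0.799 km

Rebound u = e ρ_c/ρ_m = 4.06 km × 2674/3329 = 3.261 km.
Net surface drop = e − u = 4.06 km − 3.261 km = e (ρ_m − ρ_c)/ρ_m = 0.799 km.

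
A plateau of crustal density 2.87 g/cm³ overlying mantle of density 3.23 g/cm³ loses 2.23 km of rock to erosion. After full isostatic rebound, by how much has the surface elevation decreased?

Rebound u = e ρ_c/ρ_m = 2.23 km × 2.87/3.23 = 1.981 km.
Net surface drop = e − u = 2.23 km − 1.981 km = e (ρ_m − ρ_c)/ρ_m = 0.249 km.

0.249 km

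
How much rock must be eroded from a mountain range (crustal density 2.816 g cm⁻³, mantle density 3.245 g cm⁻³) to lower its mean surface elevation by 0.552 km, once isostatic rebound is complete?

Net drop Δ = e − u = e − e ρ_c/ρ_m = e (ρ_m − ρ_c)/ρ_m.
e = Δ ρ_m/(ρ_m − ρ_c) = 0.552 km × 3.245/0.429 = 4.18 km.

4.18 km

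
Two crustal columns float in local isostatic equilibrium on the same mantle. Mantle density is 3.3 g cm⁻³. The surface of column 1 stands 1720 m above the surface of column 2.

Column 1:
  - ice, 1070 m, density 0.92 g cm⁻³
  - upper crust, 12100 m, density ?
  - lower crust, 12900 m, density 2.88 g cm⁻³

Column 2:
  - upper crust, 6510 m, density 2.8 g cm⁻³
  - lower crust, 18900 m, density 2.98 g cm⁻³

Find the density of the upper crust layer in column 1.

Take the compensation level at the base of the deeper column (depth z_c below the surface of column 1) and equate Σ ρ_i t_i down to z_c; mantle fills any gap and the z_c terms cancel.
Column 1: 1070×0.92 + 12100×ρ + 12900×2.88 + (z_c − 26070)×3.3
Column 2: 1720×0 + 6510×2.8 + 18900×2.98 + (z_c − 1720 − 25410)×3.3
The z_c×3.3 term appears on both sides and cancels. Collect the known terms of each column as K = Σ(ρt)_known − 3.3 × (depth of known layers): K_1 = 38136.4 − 3.3×26070 = −47894.6; K_2 = 74550 − 3.3×(1720 + 25410) = −14979.
Balance: K_1 + 12100×ρ = K_2, so ρ = (K_2 − K_1)/12100 = 32915.6/12100 = 2.72 g cm⁻³.

2.72 g cm⁻³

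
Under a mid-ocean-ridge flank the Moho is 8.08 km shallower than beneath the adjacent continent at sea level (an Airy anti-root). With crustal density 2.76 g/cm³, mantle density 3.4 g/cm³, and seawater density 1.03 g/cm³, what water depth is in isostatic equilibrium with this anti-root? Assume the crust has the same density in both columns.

2.99 km

Replacing a thickness d of crust by seawater at the top must be balanced by replacing crust with mantle at the base: d (ρ_c − ρ_w) = a (ρ_m − ρ_c).
d = a (ρ_m − ρ_c)/(ρ_c − ρ_w) = 8.08 km × 0.64/1.73 = 2.99 km.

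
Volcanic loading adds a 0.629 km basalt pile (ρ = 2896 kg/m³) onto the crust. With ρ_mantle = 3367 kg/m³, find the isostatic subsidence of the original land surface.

Subaerial loading: s = t ρ_load / ρ_m.
s = 0.629 km × 2896/3367 = 0.541 km.

0.541 km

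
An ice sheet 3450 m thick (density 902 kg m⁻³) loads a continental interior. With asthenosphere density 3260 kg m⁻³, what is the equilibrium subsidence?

Isostatic balance requires: the ice load ρ_ice t is balanced by mantle displaced below, ρ_m s.
s = t ρ_ice / ρ_m = 3450 m × 902/3260 = 955 m.

955 m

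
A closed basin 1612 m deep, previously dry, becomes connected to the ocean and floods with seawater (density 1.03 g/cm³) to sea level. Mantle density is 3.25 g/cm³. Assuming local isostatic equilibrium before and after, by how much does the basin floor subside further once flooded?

After flooding the water column is d + s deep. Its weight must equal the weight of mantle displaced by the extra subsidence s: (d + s) ρ_w = s ρ_m.
s = d ρ_w / (ρ_m − ρ_w) = 1612 m × 1.03/(3.25 − 1.03) = 748 m.

748 m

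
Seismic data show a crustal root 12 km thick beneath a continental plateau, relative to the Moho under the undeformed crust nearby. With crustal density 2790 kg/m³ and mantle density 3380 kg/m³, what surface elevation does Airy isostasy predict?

2.54 km

By Archimedes' principle applied to the lithosphere: ρ_c h = (ρ_m − ρ_c) r.
h = r (ρ_m − ρ_c) / ρ_c = 12 km × (3380 − 2790) / 2790 = 2.54 km.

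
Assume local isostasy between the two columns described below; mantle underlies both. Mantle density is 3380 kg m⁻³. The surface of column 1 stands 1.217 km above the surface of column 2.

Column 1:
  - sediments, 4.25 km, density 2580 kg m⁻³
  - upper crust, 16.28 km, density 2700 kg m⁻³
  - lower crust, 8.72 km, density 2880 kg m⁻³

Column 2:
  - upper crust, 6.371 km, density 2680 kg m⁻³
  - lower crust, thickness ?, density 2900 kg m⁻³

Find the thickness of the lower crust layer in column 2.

21.4 km

Take the compensation level at the base of the deeper column (depth z_c below the surface of column 1) and equate Σ ρ_i t_i down to z_c; mantle fills any gap and the z_c terms cancel.
Column 1: 4.25×2580 + 16.28×2700 + 8.72×2880 + (z_c − 29.25)×3380
Column 2: 1.217×0 + 6.371×2680 + x×2900 + (z_c − 1.217 − 6.371 − x)×3380
The z_c×3380 term appears on both sides and cancels. Collect the known terms of each column as K = Σ(ρt)_known − 3380 × (depth of known layers): K_1 = 80034.6 − 3380×29.25 = −18830.4; K_2 = 17074.28 − 3380×(1.217 + 6.371) = −8573.16.
Balance: K_1 = K_2 − x×(3380 − 2900), so x = (K_2 − K_1)/(3380 − 2900) = 10257.2/480 = 21.4 km.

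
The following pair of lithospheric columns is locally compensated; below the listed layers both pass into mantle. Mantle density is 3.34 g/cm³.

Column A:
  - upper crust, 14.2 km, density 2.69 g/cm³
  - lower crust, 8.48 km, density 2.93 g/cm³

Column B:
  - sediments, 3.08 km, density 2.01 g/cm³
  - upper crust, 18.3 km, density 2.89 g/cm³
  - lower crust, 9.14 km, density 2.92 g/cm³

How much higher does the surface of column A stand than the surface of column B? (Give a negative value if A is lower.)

For any compensation level in the mantle, the mantle terms cancel and isostasy reduces to e = (Σt_A − Σt_B) − (Σ(ρt)_A − Σ(ρt)_B) / ρ_m.
Σt_A = 22.68 km; Σt_B = 30.52 km; Σ(ρt)_A = 63.0444; Σ(ρt)_B = 85.7666 (in km·g/cm³).
e = (22.68 − 30.52) − (63.0444 − 85.7666) / 3.34 = −1.04 km.

−1.04 km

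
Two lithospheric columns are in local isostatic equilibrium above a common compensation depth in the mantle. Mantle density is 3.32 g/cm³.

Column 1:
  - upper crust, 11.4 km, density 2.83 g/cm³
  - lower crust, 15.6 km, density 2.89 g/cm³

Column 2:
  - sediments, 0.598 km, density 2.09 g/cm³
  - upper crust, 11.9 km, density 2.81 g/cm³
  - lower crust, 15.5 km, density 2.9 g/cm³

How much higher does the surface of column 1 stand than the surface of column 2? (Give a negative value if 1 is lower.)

−0.307 km

For any compensation level in the mantle, the mantle terms cancel and isostasy reduces to e = (Σt_1 − Σt_2) − (Σ(ρt)_1 − Σ(ρt)_2) / ρ_m.
Σt_1 = 27 km; Σt_2 = 27.998 km; Σ(ρt)_1 = 77.346; Σ(ρt)_2 = 79.63882 (in km·g/cm³).
e = (27 − 27.998) − (77.346 − 79.63882) / 3.32 = −0.307 km.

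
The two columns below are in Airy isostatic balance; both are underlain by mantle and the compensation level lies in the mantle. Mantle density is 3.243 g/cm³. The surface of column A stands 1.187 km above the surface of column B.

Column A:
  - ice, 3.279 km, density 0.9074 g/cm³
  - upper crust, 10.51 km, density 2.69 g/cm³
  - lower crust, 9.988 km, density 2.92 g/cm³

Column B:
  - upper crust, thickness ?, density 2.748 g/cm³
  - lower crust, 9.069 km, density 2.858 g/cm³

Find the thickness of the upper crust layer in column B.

18.9 km

Take the compensation level at the base of the deeper column (depth z_c below the surface of column A) and equate Σ ρ_i t_i down to z_c; mantle fills any gap and the z_c terms cancel.
Column A: 3.279×0.9074 + 10.51×2.69 + 9.988×2.92 + (z_c − 23.777)×3.243
Column B: 1.187×0 + x×2.748 + 9.069×2.858 + (z_c − 1.187 − 9.069 − x)×3.243
The z_c×3.243 term appears on both sides and cancels. Collect the known terms of each column as K = Σ(ρt)_known − 3.243 × (depth of known layers): K_A = 60.4122246 − 3.243×23.777 = −16.6965864; K_B = 25.919202 − 3.243×(1.187 + 9.069) = −7.341006.
Balance: K_A = K_B − x×(3.243 − 2.748), so x = (K_B − K_A)/(3.243 − 2.748) = 9.35558/0.495 = 18.9 km.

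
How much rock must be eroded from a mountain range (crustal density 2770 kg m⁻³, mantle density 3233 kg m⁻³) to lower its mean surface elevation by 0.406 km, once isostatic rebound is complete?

2.83 km

Net drop Δ = e − u = e − e ρ_c/ρ_m = e (ρ_m − ρ_c)/ρ_m.
e = Δ ρ_m/(ρ_m − ρ_c) = 0.406 km × 3233/463 = 2.83 km.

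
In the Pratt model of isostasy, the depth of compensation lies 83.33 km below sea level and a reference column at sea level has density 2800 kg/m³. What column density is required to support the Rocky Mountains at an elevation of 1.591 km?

Pratt balance: ρ_ref D = ρ (D + h).
ρ = ρ_ref D/(D + h) = 2800 × 83.33 km/(83.33 km + 1.591 km) = 2750 kg/m³.

2750 kg/m³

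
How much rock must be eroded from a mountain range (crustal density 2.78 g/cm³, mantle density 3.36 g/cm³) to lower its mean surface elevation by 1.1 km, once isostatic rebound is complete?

6.37 km

Net drop Δ = e − u = e − e ρ_c/ρ_m = e (ρ_m − ρ_c)/ρ_m.
e = Δ ρ_m/(ρ_m − ρ_c) = 1.1 km × 3.36/0.58 = 6.37 km.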